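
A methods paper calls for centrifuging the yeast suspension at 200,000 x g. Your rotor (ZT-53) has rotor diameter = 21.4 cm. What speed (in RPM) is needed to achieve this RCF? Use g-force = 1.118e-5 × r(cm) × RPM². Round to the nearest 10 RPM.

r = 21.4 / 2 = 10.7 cm
RCF = 1.118 × 10⁻⁵ × r × N²
200,000 = 1.118 × 10⁻⁵ × 10.7 × N²
N² = 200,000 / (11.9626 × 10⁻⁵) = 1,671,877,351
N ≈ √1,671,877,351 ≈ 40,888.6

N ≈ 40890 RPM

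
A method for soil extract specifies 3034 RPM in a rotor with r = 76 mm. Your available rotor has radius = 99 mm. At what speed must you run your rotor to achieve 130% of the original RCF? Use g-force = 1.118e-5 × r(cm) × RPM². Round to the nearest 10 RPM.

Original rotor: r = 76 mm = 7.6 cm
RCF = 1.118 × 10⁻⁵ × r × N²
RCF_original = 1.118 × 10⁻⁵ × 7.6 × (3034)² = 1.118 × 10⁻⁵ × 7.6 × 9,205,156 ≈ 782.1 × g
Target RCF = 1.3 × 782.1 ≈ 1,016.7 × g
Your rotor: r = 99 mm = 9.9 cm
1,016.7 = 1.118 × 10⁻⁵ × 9.9 × N²
N² = 1,016.7 / (11.0682 × 10⁻⁵) = 9,185,775
N ≈ √9,185,775 ≈ 3,030.8

≈ 3030 RPM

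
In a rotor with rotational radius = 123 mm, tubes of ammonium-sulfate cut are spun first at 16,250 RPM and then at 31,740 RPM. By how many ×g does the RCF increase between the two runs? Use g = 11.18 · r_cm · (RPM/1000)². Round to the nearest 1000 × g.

102000 ×g

r = 123 mm = 12.3 cm
RCF₁ = 11.18 × 12.3 × (16.25)² = 11.18 × 12.3 × 264.0625 ≈ 36,312.3 × g
RCF₂ = 11.18 × 12.3 × (31.74)² = 11.18 × 12.3 × 1,007.4276 ≈ 138,535.4 × g
Increase = 138,535.4 − 36,312.3 = 102,223.1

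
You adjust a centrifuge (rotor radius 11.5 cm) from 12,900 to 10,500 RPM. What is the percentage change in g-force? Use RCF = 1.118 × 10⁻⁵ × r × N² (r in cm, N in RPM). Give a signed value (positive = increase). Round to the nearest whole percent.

RCF ∝ N², so the ratio is (10500/12900)² = (0.813953)² = 0.6625.
Change = 0.6625 − 1 = -0.3375 → -33.7%.

-34%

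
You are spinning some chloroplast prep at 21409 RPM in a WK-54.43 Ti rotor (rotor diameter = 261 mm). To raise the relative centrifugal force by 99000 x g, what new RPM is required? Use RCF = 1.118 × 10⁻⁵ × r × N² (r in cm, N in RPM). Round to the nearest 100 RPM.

r = 261 mm / 2 = 130.5 mm = 13.05 cm
Current RCF = 1.118 × 10⁻⁵ × 13.05 × (21409)² = 1.118 × 10⁻⁵ × 13.05 × 458,345,281 ≈ 66,872.1 × g
Target RCF = 66,872.1 + 99,000 = 165,872.1 × g
N² = 165,872.1 / (14.5899 × 10⁻⁵) = 1,136,896,757
N ≈ √1,136,896,757 ≈ 33,717.9

≈ 33700 RPM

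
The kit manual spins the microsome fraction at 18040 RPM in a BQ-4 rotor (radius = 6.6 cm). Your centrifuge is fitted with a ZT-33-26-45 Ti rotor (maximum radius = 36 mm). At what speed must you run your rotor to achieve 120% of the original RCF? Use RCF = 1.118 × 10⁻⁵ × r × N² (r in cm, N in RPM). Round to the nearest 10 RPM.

≈ 26760 RPM

RCF_original = 1.118 × 10⁻⁵ × 6.6 × (18040)² = 1.118 × 10⁻⁵ × 6.6 × 325,441,600 ≈ 24,013.7 × g
Target RCF = 1.2 × 24,013.7 ≈ 28,816.4 × g
Your rotor: r = 36 mm = 3.6 cm
28,816.4 = 1.118 × 10⁻⁵ × 3.6 × N²
N² = 28,816.4 / (4.0248 × 10⁻⁵) = 715,970,980
N ≈ √715,970,980 ≈ 26,757.6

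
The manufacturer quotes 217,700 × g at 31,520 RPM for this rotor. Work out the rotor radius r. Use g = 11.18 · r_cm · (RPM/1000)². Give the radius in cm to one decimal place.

217700 = 11.18 × r × (31.52)²
r = 217700 / (11.18 × 993.5104) = 217700 / 11107.45 ≈ 19.599 cm

19.6 cm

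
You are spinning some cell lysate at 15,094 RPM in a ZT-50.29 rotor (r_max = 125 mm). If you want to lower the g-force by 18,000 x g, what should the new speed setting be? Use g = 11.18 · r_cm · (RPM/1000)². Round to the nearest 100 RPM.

N₂ ≈ 10000 RPM

r = 125 mm = 12.5 cm
Current RCF = 11.18 × 12.5 × (15.094)² = 11.18 × 12.5 × 227.828836 ≈ 31,839.1 × g
Target RCF = 31,839.1 − 18,000 = 13,839.1 × g
(N/1000)² = 13,839.1 / 139.75 = 99.02755
N = 1000 × √99.02755 ≈ 9,951.3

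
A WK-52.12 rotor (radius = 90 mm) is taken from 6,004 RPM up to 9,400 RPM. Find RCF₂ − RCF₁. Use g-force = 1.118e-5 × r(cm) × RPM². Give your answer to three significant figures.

5260 x g

r = 90 mm = 9.0 cm
RCF₁ = 1.118 × 10⁻⁵ × 9 × (6004)² = 1.118 × 10⁻⁵ × 9 × 36,048,016 ≈ 3,627.2 × g
RCF₂ = 1.118 × 10⁻⁵ × 9 × (9400)² = 1.118 × 10⁻⁵ × 9 × 88,360,000 ≈ 8,890.8 × g
Increase = 8,890.8 − 3,627.2 = 5,263.6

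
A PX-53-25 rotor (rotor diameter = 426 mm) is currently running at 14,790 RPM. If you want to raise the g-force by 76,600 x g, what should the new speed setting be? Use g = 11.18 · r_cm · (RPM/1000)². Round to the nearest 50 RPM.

≈ 23250 RPM

r = 426 mm / 2 = 213 mm = 21.3 cm
Current RCF = 11.18 × 21.3 × (14.79)² = 11.18 × 21.3 × 218.7441 ≈ 52,090.4 × g
Target RCF = 52,090.4 + 76,600 = 128,690.4 × g
(N/1000)² = 128,690.4 / 238.134 = 540.4117
N = 1000 × √540.4117 ≈ 23,246.8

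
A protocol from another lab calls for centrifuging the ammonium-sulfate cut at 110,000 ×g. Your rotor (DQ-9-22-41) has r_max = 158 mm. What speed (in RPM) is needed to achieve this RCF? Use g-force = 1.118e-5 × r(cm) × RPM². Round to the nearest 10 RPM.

24950 RPM

r = 158 mm = 15.8 cm
RCF = 1.118 × 10⁻⁵ × r × N²
110,000 = 1.118 × 10⁻⁵ × 15.8 × N²
N² = 110,000 / (17.6644 × 10⁻⁵) = 622,721,406
N ≈ √622,721,406 ≈ 24,954.4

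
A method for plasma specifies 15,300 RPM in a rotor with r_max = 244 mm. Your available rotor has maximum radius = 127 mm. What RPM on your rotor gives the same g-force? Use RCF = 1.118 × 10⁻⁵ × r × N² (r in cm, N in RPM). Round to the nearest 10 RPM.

Original rotor: r = 244 mm = 24.4 cm
RCF = 1.118 × 10⁻⁵ × r × N²
RCF_original = 1.118 × 10⁻⁵ × 24.4 × (15300)² = 1.118 × 10⁻⁵ × 24.4 × 234,090,000 ≈ 63,857.9 × g
Your rotor: r = 127 mm = 12.7 cm
63,857.9 = 1.118 × 10⁻⁵ × 12.7 × N²
N² = 63,857.9 / (14.1986 × 10⁻⁵) = 449,747,862
N ≈ √449,747,862 ≈ 21,207.3

21210 RPM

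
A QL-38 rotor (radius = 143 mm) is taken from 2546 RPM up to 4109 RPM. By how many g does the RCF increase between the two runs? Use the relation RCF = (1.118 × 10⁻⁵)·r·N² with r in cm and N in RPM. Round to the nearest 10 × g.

≈ 1660 g

r = 143 mm = 14.3 cm
RCF₁ = 1.118 × 10⁻⁵ × 14.3 × (2546)² = 1.118 × 10⁻⁵ × 14.3 × 6,482,116 ≈ 1,036.3 × g
RCF₂ = 1.118 × 10⁻⁵ × 14.3 × (4109)² = 1.118 × 10⁻⁵ × 14.3 × 16,883,881 ≈ 2,699.3 × g
Increase = 2,699.3 − 1,036.3 = 1,663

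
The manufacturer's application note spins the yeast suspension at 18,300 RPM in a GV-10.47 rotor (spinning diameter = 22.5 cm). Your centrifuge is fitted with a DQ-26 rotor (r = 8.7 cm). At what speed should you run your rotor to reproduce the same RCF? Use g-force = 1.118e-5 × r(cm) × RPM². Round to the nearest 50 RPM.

≈ 20800 RPM

Original rotor: r = 22.5 / 2 = 11.25 cm
RCF_original = 1.118 × 10⁻⁵ × 11.25 × (18300)² = 1.118 × 10⁻⁵ × 11.25 × 334,890,000 ≈ 42,120.8 × g
42,120.8 = 1.118 × 10⁻⁵ × 8.7 × N²
N² = 42,120.8 / (9.7266 × 10⁻⁵) = 433,047,519
N ≈ √433,047,519 ≈ 20,809.8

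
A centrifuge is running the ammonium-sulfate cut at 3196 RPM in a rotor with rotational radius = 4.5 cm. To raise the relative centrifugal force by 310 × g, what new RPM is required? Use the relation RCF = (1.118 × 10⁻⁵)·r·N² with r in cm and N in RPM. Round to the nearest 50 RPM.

≈ 4050 RPM

Current RCF = 1.118 × 10⁻⁵ × 4.5 × (3196)² = 1.118 × 10⁻⁵ × 4.5 × 10,214,416 ≈ 513.9 × g
Target RCF = 513.9 + 310 = 823.9 × g
N² = 823.9 / (5.031 × 10⁻⁵) = 16,376,466
N ≈ √16,376,466 ≈ 4,046.8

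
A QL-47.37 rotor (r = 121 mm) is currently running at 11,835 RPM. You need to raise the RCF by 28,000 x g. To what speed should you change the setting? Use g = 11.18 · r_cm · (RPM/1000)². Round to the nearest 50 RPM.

N₂ ≈ 18650 RPM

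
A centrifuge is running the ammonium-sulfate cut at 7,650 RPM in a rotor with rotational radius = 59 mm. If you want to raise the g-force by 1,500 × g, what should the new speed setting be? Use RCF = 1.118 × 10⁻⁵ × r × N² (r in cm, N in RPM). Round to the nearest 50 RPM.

r = 59 mm = 5.9 cm
Current RCF = 1.118 × 10⁻⁵ × 5.9 × (7650)² = 1.118 × 10⁻⁵ × 5.9 × 58,522,500 ≈ 3,860.3 × g
Target RCF = 3,860.3 + 1,500 = 5,360.3 × g
N² = 5,360.3 / (6.5962 × 10⁻⁵) = 81,263,455
N ≈ √81,263,455 ≈ 9,014.6

≈ 9000 RPM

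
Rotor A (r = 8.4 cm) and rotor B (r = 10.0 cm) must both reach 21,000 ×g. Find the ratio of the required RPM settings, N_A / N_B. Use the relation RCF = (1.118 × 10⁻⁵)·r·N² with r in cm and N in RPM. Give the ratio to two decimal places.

1.09

At fixed RCF, N ∝ 1/√r, so N_A/N_B = √(r_B/r_A) = √(10.0/8.4) = √1.190476 = 1.0911.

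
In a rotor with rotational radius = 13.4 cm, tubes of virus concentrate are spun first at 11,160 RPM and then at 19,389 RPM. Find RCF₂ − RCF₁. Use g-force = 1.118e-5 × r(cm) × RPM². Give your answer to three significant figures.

37700 x g

RCF₁ = 1.118 × 10⁻⁵ × 13.4 × (11160)² = 1.118 × 10⁻⁵ × 13.4 × 124,545,600 ≈ 18,658.4 × g
RCF₂ = 1.118 × 10⁻⁵ × 13.4 × (19389)² = 1.118 × 10⁻⁵ × 13.4 × 375,933,321 ≈ 56,319.3 × g
Increase = 56,319.3 − 18,658.4 = 37,660.9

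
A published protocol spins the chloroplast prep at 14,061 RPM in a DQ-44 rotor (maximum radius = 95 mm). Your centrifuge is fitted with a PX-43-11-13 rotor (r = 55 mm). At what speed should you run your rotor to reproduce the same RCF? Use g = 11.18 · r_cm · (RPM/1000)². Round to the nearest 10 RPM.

Original rotor: r = 95 mm = 9.5 cm
RCF = 11.18 × r × (N/1000)²
RCF_original = 11.18 × 9.5 × (14.061)² = 11.18 × 9.5 × 197.711721 ≈ 20,999 × g
Your rotor: r = 55 mm = 5.5 cm
20,999 = 11.18 × 5.5 × (N/1000)²
(N/1000)² = 20,999 / 61.49 = 341.5027
N = 1000 × √341.5027 ≈ 18,479.8

≈ 18480 RPM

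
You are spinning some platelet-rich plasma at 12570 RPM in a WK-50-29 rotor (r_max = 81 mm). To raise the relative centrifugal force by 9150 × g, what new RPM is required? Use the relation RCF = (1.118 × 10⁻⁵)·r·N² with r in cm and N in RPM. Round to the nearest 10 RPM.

r = 81 mm = 8.1 cm
Current RCF = 1.118 × 10⁻⁵ × 8.1 × (12570)² = 1.118 × 10⁻⁵ × 8.1 × 158,004,900 ≈ 14,308.6 × g
Target RCF = 14,308.6 + 9,150 = 23,458.6 × g
N² = 23,458.6 / (9.0558 × 10⁻⁵) = 259,045,032
N ≈ √259,045,032 ≈ 16,094.9

≈ 16090 RPM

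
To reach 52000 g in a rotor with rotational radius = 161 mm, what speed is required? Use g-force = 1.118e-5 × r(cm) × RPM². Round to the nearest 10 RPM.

17000 RPM

r = 161 mm = 16.1 cm
RCF = 1.118 × 10⁻⁵ × r × N²
52,000 = 1.118 × 10⁻⁵ × 16.1 × N²
N² = 52,000 / (17.9998 × 10⁻⁵) = 288,892,099
N ≈ √288,892,099 ≈ 16,996.8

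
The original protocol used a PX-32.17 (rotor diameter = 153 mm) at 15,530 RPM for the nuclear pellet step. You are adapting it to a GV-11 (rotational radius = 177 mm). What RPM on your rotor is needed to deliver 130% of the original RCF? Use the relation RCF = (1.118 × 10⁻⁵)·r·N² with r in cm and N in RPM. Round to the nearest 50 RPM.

Original rotor: r = 153 mm / 2 = 76.5 mm = 7.65 cm
RCF_original = 1.118 × 10⁻⁵ × 7.65 × (15530)² = 1.118 × 10⁻⁵ × 7.65 × 241,180,900 ≈ 20,627.5 × g
Target RCF = 1.3 × 20,627.5 ≈ 26,815.8 × g
Your rotor: r = 177 mm = 17.7 cm
26,815.8 = 1.118 × 10⁻⁵ × 17.7 × N²
N² = 26,815.8 / (19.7886 × 10⁻⁵) = 135,511,355
N ≈ √135,511,355 ≈ 11,640.9

11650 RPM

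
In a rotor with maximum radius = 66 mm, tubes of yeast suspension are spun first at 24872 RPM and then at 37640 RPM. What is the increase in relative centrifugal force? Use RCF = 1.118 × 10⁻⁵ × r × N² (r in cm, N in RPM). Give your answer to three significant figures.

r = 66 mm = 6.6 cm
RCF₁ = 1.118 × 10⁻⁵ × 6.6 × (24872)² = 1.118 × 10⁻⁵ × 6.6 × 618,616,384 ≈ 45,646.5 × g
RCF₂ = 1.118 × 10⁻⁵ × 6.6 × (37640)² = 1.118 × 10⁻⁵ × 6.6 × 1,416,769,600 ≈ 104,540.6 × g
Increase = 104,540.6 − 45,646.5 = 58,894.1

58900 ×g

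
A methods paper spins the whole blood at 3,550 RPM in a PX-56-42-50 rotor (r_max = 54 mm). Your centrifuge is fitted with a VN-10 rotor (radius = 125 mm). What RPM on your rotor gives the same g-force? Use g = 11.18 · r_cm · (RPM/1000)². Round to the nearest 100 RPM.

Original rotor: r = 54 mm = 5.4 cm
RCF_original = 11.18 × 5.4 × (3.55)² = 11.18 × 5.4 × 12.6025 ≈ 760.8 × g
Your rotor: r = 125 mm = 12.5 cm
760.8 = 11.18 × 12.5 × (N/1000)²
(N/1000)² = 760.8 / 139.75 = 5.444007
N = 1000 × √5.444007 ≈ 2,333.2

2300 RPM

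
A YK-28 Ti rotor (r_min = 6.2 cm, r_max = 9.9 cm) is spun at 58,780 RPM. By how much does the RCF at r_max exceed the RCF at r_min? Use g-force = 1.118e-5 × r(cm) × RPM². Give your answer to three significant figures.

ΔRCF = 1.118 × 10⁻⁵ × (r_max − r_min) × N² = 1.118 × 10⁻⁵ × 3.7 × 3,455,088,400 ≈ 142,923.2

≈ 143000 × g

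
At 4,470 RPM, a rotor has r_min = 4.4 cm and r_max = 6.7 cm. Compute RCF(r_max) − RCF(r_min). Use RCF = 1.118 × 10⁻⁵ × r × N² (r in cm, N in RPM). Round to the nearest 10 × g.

≈ 510 × g

RCF_max = 1.118 × 10⁻⁵ × 6.7 × (4470)² = 1.118 × 10⁻⁵ × 6.7 × 19,980,900 ≈ 1,496.7 × g
RCF_min = 1.118 × 10⁻⁵ × 4.4 × (4470)² = 1.118 × 10⁻⁵ × 4.4 × 19,980,900 ≈ 982.9 × g
ΔRCF = 1,496.7 − 982.9 = 513.8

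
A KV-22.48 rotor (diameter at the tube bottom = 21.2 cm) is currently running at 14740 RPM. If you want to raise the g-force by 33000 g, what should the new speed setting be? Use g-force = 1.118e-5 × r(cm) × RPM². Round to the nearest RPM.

22265 RPM

r = 21.2 / 2 = 10.6 cm
Current RCF = 1.118 × 10⁻⁵ × 10.6 × (14740)² = 1.118 × 10⁻⁵ × 10.6 × 217,267,600 ≈ 25,747.9 × g
Target RCF = 25,747.9 + 33,000 = 58,747.9 × g
N² = 58,747.9 / (11.8508 × 10⁻⁵) = 495,729,402
N ≈ √495,729,402 ≈ 22,265.0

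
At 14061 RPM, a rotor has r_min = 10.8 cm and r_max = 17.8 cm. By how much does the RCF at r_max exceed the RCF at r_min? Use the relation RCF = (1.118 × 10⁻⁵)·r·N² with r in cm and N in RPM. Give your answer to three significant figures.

ΔRCF ≈ 15500 x g

RCF_max = 1.118 × 10⁻⁵ × 17.8 × (14061)² = 1.118 × 10⁻⁵ × 17.8 × 197,711,721 ≈ 39,345.4 × g
RCF_min = 1.118 × 10⁻⁵ × 10.8 × (14061)² = 1.118 × 10⁻⁵ × 10.8 × 197,711,721 ≈ 23,872.5 × g
ΔRCF = 39,345.4 − 23,872.5 = 15,472.9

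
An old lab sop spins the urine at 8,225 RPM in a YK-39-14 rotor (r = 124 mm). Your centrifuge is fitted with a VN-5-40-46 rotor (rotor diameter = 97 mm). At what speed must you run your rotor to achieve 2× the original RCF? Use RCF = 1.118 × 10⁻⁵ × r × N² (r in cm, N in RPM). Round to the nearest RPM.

18599 RPM

Original rotor: r = 124 mm = 12.4 cm
RCF_original = 1.118 × 10⁻⁵ × 12.4 × (8225)² = 1.118 × 10⁻⁵ × 12.4 × 67,650,625 ≈ 9,378.5 × g
Target RCF = 2 × 9,378.5 ≈ 18,757 × g
Your rotor: r = 97 mm / 2 = 48.5 mm = 4.85 cm
18,757 = 1.118 × 10⁻⁵ × 4.85 × N²
N² = 18,757 / (5.4223 × 10⁻⁵) = 345,923,317
N ≈ √345,923,317 ≈ 18,599.0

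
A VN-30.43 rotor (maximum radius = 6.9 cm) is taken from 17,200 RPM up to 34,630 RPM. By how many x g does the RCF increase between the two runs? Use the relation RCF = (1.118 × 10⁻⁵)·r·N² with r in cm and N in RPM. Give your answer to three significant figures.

≈ 69700 x g

RCF₁ = 1.118 × 10⁻⁵ × 6.9 × (17200)² = 1.118 × 10⁻⁵ × 6.9 × 295,840,000 ≈ 22,821.7 × g
RCF₂ = 1.118 × 10⁻⁵ × 6.9 × (34630)² = 1.118 × 10⁻⁵ × 6.9 × 1,199,236,900 ≈ 92,511.5 × g
Increase = 92,511.5 − 22,821.7 = 69,689.8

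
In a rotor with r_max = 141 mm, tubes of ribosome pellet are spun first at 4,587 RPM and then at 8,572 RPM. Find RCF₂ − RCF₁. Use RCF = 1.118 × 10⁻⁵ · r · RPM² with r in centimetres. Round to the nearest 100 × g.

r = 141 mm = 14.1 cm
RCF₁ = 1.118 × 10⁻⁵ × 14.1 × (4587)² = 1.118 × 10⁻⁵ × 14.1 × 21,040,569 ≈ 3,316.8 × g
RCF₂ = 1.118 × 10⁻⁵ × 14.1 × (8572)² = 1.118 × 10⁻⁵ × 14.1 × 73,479,184 ≈ 11,583.1 × g
Increase = 11,583.1 − 3,316.8 = 8,266.3

8300 ×g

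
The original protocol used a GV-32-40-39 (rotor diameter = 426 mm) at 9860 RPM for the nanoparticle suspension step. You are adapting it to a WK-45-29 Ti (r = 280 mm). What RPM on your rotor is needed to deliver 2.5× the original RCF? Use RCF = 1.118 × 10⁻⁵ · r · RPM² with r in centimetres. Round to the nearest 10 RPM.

≈ 13600 RPM

Original rotor: r = 426 mm / 2 = 213 mm = 21.3 cm
RCF_original = 1.118 × 10⁻⁵ × 21.3 × (9860)² = 1.118 × 10⁻⁵ × 21.3 × 97,219,600 ≈ 23,151.3 × g
Target RCF = 2.5 × 23,151.3 ≈ 57,878.2 × g
Your rotor: r = 280 mm = 28.0 cm
57,878.2 = 1.118 × 10⁻⁵ × 28 × N²
N² = 57,878.2 / (31.304 × 10⁻⁵) = 184,890,749
N ≈ √184,890,749 ≈ 13,597.5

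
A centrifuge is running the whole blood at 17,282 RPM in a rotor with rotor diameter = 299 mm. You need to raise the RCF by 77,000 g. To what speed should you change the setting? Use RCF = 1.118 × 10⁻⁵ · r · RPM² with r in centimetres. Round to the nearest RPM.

27556 RPM

r = 299 mm / 2 = 149.5 mm = 14.95 cm
Current RCF = 1.118 × 10⁻⁵ × 14.95 × (17282)² = 1.118 × 10⁻⁵ × 14.95 × 298,667,524 ≈ 49,919.6 × g
Target RCF = 49,919.6 + 77,000 = 126,919.6 × g
N² = 126,919.6 / (16.7141 × 10⁻⁵) = 759,356,471
N ≈ √759,356,471 ≈ 27,556.4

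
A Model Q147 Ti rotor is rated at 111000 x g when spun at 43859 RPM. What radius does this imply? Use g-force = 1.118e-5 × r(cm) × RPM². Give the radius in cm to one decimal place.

r ≈ 5.2 cm

111000 = 1.118 × 10⁻⁵ × r × (43859)²
r = 111000 / (1.118 × 10⁻⁵ × 1,923,611,881) = 111000 / 21505.98 ≈ 5.161 cm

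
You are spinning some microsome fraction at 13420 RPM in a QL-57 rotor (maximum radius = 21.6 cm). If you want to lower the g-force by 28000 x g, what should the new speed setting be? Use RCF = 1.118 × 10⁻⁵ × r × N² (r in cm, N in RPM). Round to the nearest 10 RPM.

≈ 8010 RPM

Current RCF = 1.118 × 10⁻⁵ × 21.6 × (13420)² = 1.118 × 10⁻⁵ × 21.6 × 180,096,400 ≈ 43,491.1 × g
Target RCF = 43,491.1 − 28,000 = 15,491.1 × g
N² = 15,491.1 / (24.1488 × 10⁻⁵) = 64,148,529
N ≈ √64,148,529 ≈ 8,009.3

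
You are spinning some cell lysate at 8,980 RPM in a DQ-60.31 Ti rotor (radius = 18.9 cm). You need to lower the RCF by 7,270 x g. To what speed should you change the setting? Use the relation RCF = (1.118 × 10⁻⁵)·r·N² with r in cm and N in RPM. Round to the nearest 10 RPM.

6800 RPM

Current RCF = 1.118 × 10⁻⁵ × 18.9 × (8980)² = 1.118 × 10⁻⁵ × 18.9 × 80,640,400 ≈ 17,039.5 × g
Target RCF = 17,039.5 − 7,270 = 9,769.5 × g
N² = 9,769.5 / (21.1302 × 10⁻⁵) = 46,234,773
N ≈ √46,234,773 ≈ 6,799.6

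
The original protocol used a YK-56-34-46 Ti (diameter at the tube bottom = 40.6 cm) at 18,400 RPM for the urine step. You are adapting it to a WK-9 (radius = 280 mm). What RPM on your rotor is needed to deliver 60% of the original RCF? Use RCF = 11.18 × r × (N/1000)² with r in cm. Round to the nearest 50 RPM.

≈ 12150 RPM

Original rotor: r = 40.6 / 2 = 20.3 cm
RCF_original = 11.18 × 20.3 × (18.4)² = 11.18 × 20.3 × 338.56 ≈ 76,837.5 × g
Target RCF = 0.6 × 76,837.5 ≈ 46,102.5 × g
Your rotor: r = 280 mm = 28.0 cm
46,102.5 = 11.18 × 28 × (N/1000)²
(N/1000)² = 46,102.5 / 313.04 = 147.2735
N = 1000 × √147.2735 ≈ 12,135.6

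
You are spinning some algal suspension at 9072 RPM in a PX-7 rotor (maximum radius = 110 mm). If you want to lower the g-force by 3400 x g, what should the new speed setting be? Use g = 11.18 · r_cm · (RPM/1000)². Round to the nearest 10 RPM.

N₂ ≈ 7390 RPM

r = 110 mm = 11.0 cm
Current RCF = 11.18 × 11 × (9.072)² = 11.18 × 11 × 82.301184 ≈ 10,121.4 × g
Target RCF = 10,121.4 − 3,400 = 6,721.4 × g
(N/1000)² = 6,721.4 / 122.98 = 54.65442
N = 1000 × √54.65442 ≈ 7,392.9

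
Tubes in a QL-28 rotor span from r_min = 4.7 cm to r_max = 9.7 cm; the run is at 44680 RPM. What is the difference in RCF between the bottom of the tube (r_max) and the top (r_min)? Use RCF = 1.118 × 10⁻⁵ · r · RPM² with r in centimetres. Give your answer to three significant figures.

≈ 112000 g

RCF_max = 1.118 × 10⁻⁵ × 9.7 × (44680)² = 1.118 × 10⁻⁵ × 9.7 × 1,996,302,400 ≈ 216,491 × g
RCF_min = 1.118 × 10⁻⁵ × 4.7 × (44680)² = 1.118 × 10⁻⁵ × 4.7 × 1,996,302,400 ≈ 104,897.7 × g
ΔRCF = 216,491 − 104,897.7 = 111,593.3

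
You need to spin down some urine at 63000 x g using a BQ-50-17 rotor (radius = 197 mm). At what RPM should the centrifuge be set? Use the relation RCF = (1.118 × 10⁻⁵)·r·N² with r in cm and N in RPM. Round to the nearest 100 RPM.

≈ 16900 RPM

r = 197 mm = 19.7 cm
RCF = 1.118 × 10⁻⁵ × r × N²
63,000 = 1.118 × 10⁻⁵ × 19.7 × N²
N² = 63,000 / (22.0246 × 10⁻⁵) = 286,043,787
N ≈ √286,043,787 ≈ 16,912.8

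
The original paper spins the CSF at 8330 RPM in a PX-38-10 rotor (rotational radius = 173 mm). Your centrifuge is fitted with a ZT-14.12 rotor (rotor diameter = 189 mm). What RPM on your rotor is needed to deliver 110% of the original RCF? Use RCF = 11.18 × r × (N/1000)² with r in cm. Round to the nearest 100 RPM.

11800 RPM

Original rotor: r = 173 mm = 17.3 cm
RCF = 11.18 × r × (N/1000)²
RCF_original = 11.18 × 17.3 × (8.33)² = 11.18 × 17.3 × 69.3889 ≈ 13,420.8 × g
Target RCF = 1.1 × 13,420.8 ≈ 14,762.9 × g
Your rotor: r = 189 mm / 2 = 94.5 mm = 9.45 cm
14,762.9 = 11.18 × 9.45 × (N/1000)²
(N/1000)² = 14,762.9 / 105.651 = 139.7327
N = 1000 × √139.7327 ≈ 11,820.9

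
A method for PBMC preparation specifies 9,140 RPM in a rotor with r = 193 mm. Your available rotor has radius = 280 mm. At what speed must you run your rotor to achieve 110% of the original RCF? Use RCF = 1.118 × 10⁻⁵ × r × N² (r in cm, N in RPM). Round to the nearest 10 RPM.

7960 RPM

Original rotor: r = 193 mm = 19.3 cm
RCF = 1.118 × 10⁻⁵ × r × N²
RCF_original = 1.118 × 10⁻⁵ × 19.3 × (9140)² = 1.118 × 10⁻⁵ × 19.3 × 83,539,600 ≈ 18,025.7 × g
Target RCF = 1.1 × 18,025.7 ≈ 19,828.3 × g
Your rotor: r = 280 mm = 28.0 cm
19,828.3 = 1.118 × 10⁻⁵ × 28 × N²
N² = 19,828.3 / (31.304 × 10⁻⁵) = 63,341,107
N ≈ √63,341,107 ≈ 7,958.7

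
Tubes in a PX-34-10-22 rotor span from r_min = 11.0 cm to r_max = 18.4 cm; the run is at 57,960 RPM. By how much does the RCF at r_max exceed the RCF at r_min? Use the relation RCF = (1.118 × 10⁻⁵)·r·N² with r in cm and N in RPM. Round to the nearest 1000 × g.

278000 g

ΔRCF = 1.118 × 10⁻⁵ × (r_max − r_min) × N² = 1.118 × 10⁻⁵ × 7.4 × 3,359,361,600 ≈ 277,926.7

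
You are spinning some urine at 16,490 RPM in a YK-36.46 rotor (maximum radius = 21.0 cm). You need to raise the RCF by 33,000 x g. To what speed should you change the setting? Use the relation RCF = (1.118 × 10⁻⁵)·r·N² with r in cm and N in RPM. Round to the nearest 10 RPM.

Current RCF = 1.118 × 10⁻⁵ × 21 × (16490)² = 1.118 × 10⁻⁵ × 21 × 271,920,100 ≈ 63,841.4 × g
Target RCF = 63,841.4 + 33,000 = 96,841.4 × g
N² = 96,841.4 / (23.478 × 10⁻⁵) = 412,477,213
N ≈ √412,477,213 ≈ 20,309.5

N₂ ≈ 20310 RPM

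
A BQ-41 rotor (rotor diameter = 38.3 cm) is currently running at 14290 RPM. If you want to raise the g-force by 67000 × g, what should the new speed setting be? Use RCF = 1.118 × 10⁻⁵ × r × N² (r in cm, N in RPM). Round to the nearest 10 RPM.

N₂ ≈ 22740 RPM

r = 38.3 / 2 = 19.15 cm
Current RCF = 1.118 × 10⁻⁵ × 19.15 × (14290)² = 1.118 × 10⁻⁵ × 19.15 × 204,204,100 ≈ 43,719.5 × g
Target RCF = 43,719.5 + 67,000 = 110,719.5 × g
N² = 110,719.5 / (21.4097 × 10⁻⁵) = 517,146,434
N ≈ √517,146,434 ≈ 22,740.9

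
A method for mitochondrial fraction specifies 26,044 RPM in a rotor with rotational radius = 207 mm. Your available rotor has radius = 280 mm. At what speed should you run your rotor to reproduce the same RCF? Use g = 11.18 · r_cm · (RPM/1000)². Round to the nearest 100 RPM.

≈ 22400 RPM

Original rotor: r = 207 mm = 20.7 cm
RCF_original = 11.18 × 20.7 × (26.044)² = 11.18 × 20.7 × 678.289936 ≈ 156,973.9 × g
Your rotor: r = 280 mm = 28.0 cm
156,973.9 = 11.18 × 28 × (N/1000)²
(N/1000)² = 156,973.9 / 313.04 = 501.45
N = 1000 × √501.45 ≈ 22,393.1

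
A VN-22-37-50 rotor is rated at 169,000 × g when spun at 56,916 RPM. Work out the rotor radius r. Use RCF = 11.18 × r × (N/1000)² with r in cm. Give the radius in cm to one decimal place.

169000 = 11.18 × r × (56.916)²
r = 169000 / (11.18 × 3239.431056) = 169000 / 36216.84 ≈ 4.666 cm

r ≈ 4.7 cm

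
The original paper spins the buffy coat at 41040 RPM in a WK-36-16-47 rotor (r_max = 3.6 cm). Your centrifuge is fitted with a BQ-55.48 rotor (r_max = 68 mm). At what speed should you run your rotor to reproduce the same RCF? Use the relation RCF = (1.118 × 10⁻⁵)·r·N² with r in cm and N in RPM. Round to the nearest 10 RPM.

29860 RPM

RCF_original = 1.118 × 10⁻⁵ × 3.6 × (41040)² = 1.118 × 10⁻⁵ × 3.6 × 1,684,281,600 ≈ 67,789 × g
Your rotor: r = 68 mm = 6.8 cm
67,789 = 1.118 × 10⁻⁵ × 6.8 × N²
N² = 67,789 / (7.6024 × 10⁻⁵) = 891,678,943
N ≈ √891,678,943 ≈ 29,861.0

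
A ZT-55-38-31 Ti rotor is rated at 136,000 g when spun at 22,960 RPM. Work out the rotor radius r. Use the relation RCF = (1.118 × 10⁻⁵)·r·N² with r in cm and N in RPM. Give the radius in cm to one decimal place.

136000 = 1.118 × 10⁻⁵ × r × (22960)²
r = 136000 / (1.118 × 10⁻⁵ × 527,161,600) = 136000 / 5893.667 ≈ 23.076 cm

23.1 cm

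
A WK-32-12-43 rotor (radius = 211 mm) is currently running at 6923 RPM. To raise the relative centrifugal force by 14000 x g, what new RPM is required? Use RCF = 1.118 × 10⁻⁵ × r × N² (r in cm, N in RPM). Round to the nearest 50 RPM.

r = 211 mm = 21.1 cm
Current RCF = 1.118 × 10⁻⁵ × 21.1 × (6923)² = 1.118 × 10⁻⁵ × 21.1 × 47,927,929 ≈ 11,306.1 × g
Target RCF = 11,306.1 + 14,000 = 25,306.1 × g
N² = 25,306.1 / (23.5898 × 10⁻⁵) = 107,275,602
N ≈ √107,275,602 ≈ 10,357.4

10350 RPM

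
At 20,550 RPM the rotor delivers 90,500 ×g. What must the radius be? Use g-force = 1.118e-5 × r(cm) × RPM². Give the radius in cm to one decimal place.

90500 = 1.118 × 10⁻⁵ × r × (20550)²
r = 90500 / (1.118 × 10⁻⁵ × 422,302,500) = 90500 / 4721.342 ≈ 19.168 cm

≈ 19.2 cm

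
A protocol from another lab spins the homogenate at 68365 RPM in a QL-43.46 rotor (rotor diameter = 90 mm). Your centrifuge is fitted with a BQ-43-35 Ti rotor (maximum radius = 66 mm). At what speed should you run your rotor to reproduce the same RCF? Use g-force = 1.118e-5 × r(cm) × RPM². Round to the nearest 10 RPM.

Original rotor: r = 90 mm / 2 = 45 mm = 4.5 cm
RCF_original = 1.118 × 10⁻⁵ × 4.5 × (68365)² = 1.118 × 10⁻⁵ × 4.5 × 4,673,773,225 ≈ 235,137.5 × g
Your rotor: r = 66 mm = 6.6 cm
235,137.5 = 1.118 × 10⁻⁵ × 6.6 × N²
N² = 235,137.5 / (7.3788 × 10⁻⁵) = 3,186,663,143
N ≈ √3,186,663,143 ≈ 56,450.5

≈ 56450 RPM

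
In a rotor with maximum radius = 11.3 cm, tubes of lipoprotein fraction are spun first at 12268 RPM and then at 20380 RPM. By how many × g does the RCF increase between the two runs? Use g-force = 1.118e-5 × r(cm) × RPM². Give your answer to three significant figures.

33500 × g

RCF₁ = 1.118 × 10⁻⁵ × 11.3 × (12268)² = 1.118 × 10⁻⁵ × 11.3 × 150,503,824 ≈ 19,013.8 × g
RCF₂ = 1.118 × 10⁻⁵ × 11.3 × (20380)² = 1.118 × 10⁻⁵ × 11.3 × 415,344,400 ≈ 52,472.1 × g
Increase = 52,472.1 − 19,013.8 = 33,458.3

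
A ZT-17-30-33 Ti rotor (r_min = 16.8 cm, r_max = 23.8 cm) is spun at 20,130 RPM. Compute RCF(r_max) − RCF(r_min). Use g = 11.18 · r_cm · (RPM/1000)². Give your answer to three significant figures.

ΔRCF = 11.18 × (r_max − r_min) × (N/1000)² = 11.18 × 7.0 × 405.2169 ≈ 31,712.3

ΔRCF ≈ 31700 × g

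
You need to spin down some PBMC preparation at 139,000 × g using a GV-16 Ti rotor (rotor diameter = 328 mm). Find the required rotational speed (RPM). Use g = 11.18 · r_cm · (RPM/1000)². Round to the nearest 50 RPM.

r = 328 mm / 2 = 164 mm = 16.4 cm
139,000 = 11.18 × 16.4 × (N/1000)²
(N/1000)² = 139,000 / 183.352 = 758.1046
N = 1000 × √758.1046 ≈ 27,533.7

27550 RPM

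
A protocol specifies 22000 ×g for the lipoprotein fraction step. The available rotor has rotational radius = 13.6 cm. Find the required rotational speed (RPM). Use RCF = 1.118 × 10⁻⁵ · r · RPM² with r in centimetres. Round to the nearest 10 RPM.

≈ 12030 RPM

22,000 = 1.118 × 10⁻⁵ × 13.6 × N²
N² = 22,000 / (15.2048 × 10⁻⁵) = 144,691,150
N ≈ √144,691,150 ≈ 12,028.8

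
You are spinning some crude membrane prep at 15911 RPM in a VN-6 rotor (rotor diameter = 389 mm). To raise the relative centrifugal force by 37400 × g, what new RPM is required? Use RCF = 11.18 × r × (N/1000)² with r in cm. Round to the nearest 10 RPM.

N₂ ≈ 20620 RPM

r = 389 mm / 2 = 194.5 mm = 19.45 cm
Current RCF = 11.18 × 19.45 × (15.911)² = 11.18 × 19.45 × 253.159921 ≈ 55,049.9 × g
Target RCF = 55,049.9 + 37,400 = 92,449.9 × g
(N/1000)² = 92,449.9 / 217.451 = 425.1528
N = 1000 × √425.1528 ≈ 20,619.2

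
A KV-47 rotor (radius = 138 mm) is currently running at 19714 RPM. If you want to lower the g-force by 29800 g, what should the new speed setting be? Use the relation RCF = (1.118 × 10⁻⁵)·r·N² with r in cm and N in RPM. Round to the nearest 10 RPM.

N₂ ≈ 13980 RPM

r = 138 mm = 13.8 cm
Current RCF = 1.118 × 10⁻⁵ × 13.8 × (19714)² = 1.118 × 10⁻⁵ × 13.8 × 388,641,796 ≈ 59,961.2 × g
Target RCF = 59,961.2 − 29,800 = 30,161.2 × g
N² = 30,161.2 / (15.4284 × 10⁻⁵) = 195,491,431
N ≈ √195,491,431 ≈ 13,981.8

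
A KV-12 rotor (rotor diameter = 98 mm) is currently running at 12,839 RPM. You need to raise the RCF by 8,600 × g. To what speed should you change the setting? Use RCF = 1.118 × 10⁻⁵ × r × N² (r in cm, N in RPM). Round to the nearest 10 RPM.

N₂ ≈ 17940 RPM

r = 98 mm / 2 = 49 mm = 4.9 cm
Current RCF = 1.118 × 10⁻⁵ × 4.9 × (12839)² = 1.118 × 10⁻⁵ × 4.9 × 164,839,921 ≈ 9,030.3 × g
Target RCF = 9,030.3 + 8,600 = 17,630.3 × g
N² = 17,630.3 / (5.4782 × 10⁻⁵) = 321,826,512
N ≈ √321,826,512 ≈ 17,939.5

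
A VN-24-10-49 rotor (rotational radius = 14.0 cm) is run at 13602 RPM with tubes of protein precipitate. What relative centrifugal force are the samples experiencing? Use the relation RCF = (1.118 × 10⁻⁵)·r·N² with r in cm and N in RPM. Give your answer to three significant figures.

29000 g

RCF = 1.118 × 10⁻⁵ × 14 × (13602)² = 1.118 × 10⁻⁵ × 14 × 185,014,404 ≈ 28,958.5 × g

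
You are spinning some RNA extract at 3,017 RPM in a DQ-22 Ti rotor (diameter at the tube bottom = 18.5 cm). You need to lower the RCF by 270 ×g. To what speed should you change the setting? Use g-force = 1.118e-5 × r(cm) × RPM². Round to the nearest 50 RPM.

N₂ ≈ 2550 RPM

r = 18.5 / 2 = 9.25 cm
Current RCF = 1.118 × 10⁻⁵ × 9.25 × (3017)² = 1.118 × 10⁻⁵ × 9.25 × 9,102,289 ≈ 941.3 × g
Target RCF = 941.3 − 270 = 671.3 × g
N² = 671.3 / (10.3415 × 10⁻⁵) = 6,491,321
N ≈ √6,491,321 ≈ 2,547.8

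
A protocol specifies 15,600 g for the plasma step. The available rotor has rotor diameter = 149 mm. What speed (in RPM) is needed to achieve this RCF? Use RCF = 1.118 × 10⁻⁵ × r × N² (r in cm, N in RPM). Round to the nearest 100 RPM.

r = 149 mm / 2 = 74.5 mm = 7.45 cm
15,600 = 1.118 × 10⁻⁵ × 7.45 × N²
N² = 15,600 / (8.3291 × 10⁻⁵) = 187,295,146
N ≈ √187,295,146 ≈ 13,685.6

≈ 13700 RPM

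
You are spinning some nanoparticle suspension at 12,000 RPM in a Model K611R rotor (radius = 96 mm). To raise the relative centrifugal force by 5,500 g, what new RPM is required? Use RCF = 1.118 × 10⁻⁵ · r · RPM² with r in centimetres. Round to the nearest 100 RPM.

r = 96 mm = 9.6 cm
Current RCF = 1.118 × 10⁻⁵ × 9.6 × (12000)² = 1.118 × 10⁻⁵ × 9.6 × 144,000,000 ≈ 15,455.2 × g
Target RCF = 15,455.2 + 5,500 = 20,955.2 × g
N² = 20,955.2 / (10.7328 × 10⁻⁵) = 195,244,484
N ≈ √195,244,484 ≈ 13,973.0

≈ 14000 RPM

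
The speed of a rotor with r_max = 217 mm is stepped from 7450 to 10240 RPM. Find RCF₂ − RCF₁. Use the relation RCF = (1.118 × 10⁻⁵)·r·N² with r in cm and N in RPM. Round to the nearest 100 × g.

12000 ×g

r = 217 mm = 21.7 cm
RCF₁ = 1.118 × 10⁻⁵ × 21.7 × (7450)² = 1.118 × 10⁻⁵ × 21.7 × 55,502,500 ≈ 13,465.2 × g
RCF₂ = 1.118 × 10⁻⁵ × 21.7 × (10240)² = 1.118 × 10⁻⁵ × 21.7 × 104,857,600 ≈ 25,439.1 × g
Increase = 25,439.1 − 13,465.2 = 11,973.9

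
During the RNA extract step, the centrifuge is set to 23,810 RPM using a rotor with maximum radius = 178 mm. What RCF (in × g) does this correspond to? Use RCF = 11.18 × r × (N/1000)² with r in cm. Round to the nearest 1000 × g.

r = 178 mm = 17.8 cm
RCF = 11.18 × r × (N/1000)²
RCF = 11.18 × 17.8 × (23.81)² = 11.18 × 17.8 × 566.9161 ≈ 112,818.6 × g

RCF ≈ 113000 × g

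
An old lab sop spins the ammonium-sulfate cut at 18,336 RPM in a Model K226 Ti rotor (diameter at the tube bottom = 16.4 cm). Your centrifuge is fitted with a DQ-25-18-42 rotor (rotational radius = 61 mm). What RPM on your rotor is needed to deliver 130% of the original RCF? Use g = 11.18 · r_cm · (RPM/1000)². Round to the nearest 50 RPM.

24250 RPM

Original rotor: r = 16.4 / 2 = 8.2 cm
RCF_original = 11.18 × 8.2 × (18.336)² = 11.18 × 8.2 × 336.208896 ≈ 30,822.3 × g
Target RCF = 1.3 × 30,822.3 ≈ 40,069 × g
Your rotor: r = 61 mm = 6.1 cm
40,069 = 11.18 × 6.1 × (N/1000)²
(N/1000)² = 40,069 / 68.198 = 587.5392
N = 1000 × √587.5392 ≈ 24,239.2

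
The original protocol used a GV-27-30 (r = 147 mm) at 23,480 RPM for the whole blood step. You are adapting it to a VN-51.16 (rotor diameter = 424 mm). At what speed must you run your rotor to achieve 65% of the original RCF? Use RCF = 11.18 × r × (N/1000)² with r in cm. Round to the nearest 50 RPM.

Original rotor: r = 147 mm = 14.7 cm
RCF_original = 11.18 × 14.7 × (23.48)² = 11.18 × 14.7 × 551.3104 ≈ 90,605.7 × g
Target RCF = 0.65 × 90,605.7 ≈ 58,893.7 × g
Your rotor: r = 424 mm / 2 = 212 mm = 21.2 cm
58,893.7 = 11.18 × 21.2 × (N/1000)²
(N/1000)² = 58,893.7 / 237.016 = 248.4798
N = 1000 × √248.4798 ≈ 15,763.2

15750 RPM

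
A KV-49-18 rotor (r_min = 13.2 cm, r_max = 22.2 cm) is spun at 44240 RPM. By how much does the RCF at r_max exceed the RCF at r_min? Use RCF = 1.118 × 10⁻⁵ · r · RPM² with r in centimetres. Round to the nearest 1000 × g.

ΔRCF ≈ 197000 x g

RCF_max = 1.118 × 10⁻⁵ × 22.2 × (44240)² = 1.118 × 10⁻⁵ × 22.2 × 1,957,177,600 ≈ 485,763.7 × g
RCF_min = 1.118 × 10⁻⁵ × 13.2 × (44240)² = 1.118 × 10⁻⁵ × 13.2 × 1,957,177,600 ≈ 288,832.4 × g
ΔRCF = 485,763.7 − 288,832.4 = 196,931.3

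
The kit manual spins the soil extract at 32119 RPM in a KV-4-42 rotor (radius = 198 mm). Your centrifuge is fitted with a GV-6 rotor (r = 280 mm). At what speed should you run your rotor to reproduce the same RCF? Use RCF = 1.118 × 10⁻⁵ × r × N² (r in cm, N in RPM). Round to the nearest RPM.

Original rotor: r = 198 mm = 19.8 cm
RCF_original = 1.118 × 10⁻⁵ × 19.8 × (32119)² = 1.118 × 10⁻⁵ × 19.8 × 1,031,630,161 ≈ 228,365.8 × g
Your rotor: r = 280 mm = 28.0 cm
228,365.8 = 1.118 × 10⁻⁵ × 28 × N²
N² = 228,365.8 / (31.304 × 10⁻⁵) = 729,509,967
N ≈ √729,509,967 ≈ 27,009.4

≈ 27009 RPM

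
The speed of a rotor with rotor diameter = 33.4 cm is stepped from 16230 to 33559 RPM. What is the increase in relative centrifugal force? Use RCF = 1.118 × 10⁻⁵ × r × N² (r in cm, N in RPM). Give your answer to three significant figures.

161000 x g

r = 33.4 / 2 = 16.7 cm
RCF₁ = 1.118 × 10⁻⁵ × 16.7 × (16230)² = 1.118 × 10⁻⁵ × 16.7 × 263,412,900 ≈ 49,180.8 × g
RCF₂ = 1.118 × 10⁻⁵ × 16.7 × (33559)² = 1.118 × 10⁻⁵ × 16.7 × 1,126,206,481 ≈ 210,269.5 × g
Increase = 210,269.5 − 49,180.8 = 161,088.7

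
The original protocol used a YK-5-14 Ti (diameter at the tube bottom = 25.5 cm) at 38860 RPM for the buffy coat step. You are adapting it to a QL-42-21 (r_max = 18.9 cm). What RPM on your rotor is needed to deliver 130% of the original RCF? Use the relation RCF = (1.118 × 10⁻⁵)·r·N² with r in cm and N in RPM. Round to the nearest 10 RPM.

≈ 36390 RPM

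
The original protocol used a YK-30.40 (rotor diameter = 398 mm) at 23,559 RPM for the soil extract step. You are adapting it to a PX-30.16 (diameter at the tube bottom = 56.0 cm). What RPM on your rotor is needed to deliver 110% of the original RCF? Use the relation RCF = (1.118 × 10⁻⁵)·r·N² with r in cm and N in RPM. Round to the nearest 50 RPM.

20850 RPM

Original rotor: r = 398 mm / 2 = 199 mm = 19.9 cm
RCF = 1.118 × 10⁻⁵ × r × N²
RCF_original = 1.118 × 10⁻⁵ × 19.9 × (23559)² = 1.118 × 10⁻⁵ × 19.9 × 555,026,481 ≈ 123,483.4 × g
Target RCF = 1.1 × 123,483.4 ≈ 135,831.7 × g
Your rotor: r = 56.0 / 2 = 28 cm
135,831.7 = 1.118 × 10⁻⁵ × 28 × N²
N² = 135,831.7 / (31.304 × 10⁻⁵) = 433,911,641
N ≈ √433,911,641 ≈ 20,830.5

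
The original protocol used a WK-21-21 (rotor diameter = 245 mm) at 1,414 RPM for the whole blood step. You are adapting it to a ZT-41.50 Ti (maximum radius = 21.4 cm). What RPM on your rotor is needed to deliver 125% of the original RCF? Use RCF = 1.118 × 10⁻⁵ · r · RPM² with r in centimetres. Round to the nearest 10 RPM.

≈ 1200 RPM

Original rotor: r = 245 mm / 2 = 122.5 mm = 12.25 cm
RCF_original = 1.118 × 10⁻⁵ × 12.25 × (1414)² = 1.118 × 10⁻⁵ × 12.25 × 1,999,396 ≈ 273.8 × g
Target RCF = 1.25 × 273.8 ≈ 342.2 × g
342.2 = 1.118 × 10⁻⁵ × 21.4 × N²
N² = 342.2 / (23.9252 × 10⁻⁵) = 1,430,291
N ≈ √1,430,291 ≈ 1,195.9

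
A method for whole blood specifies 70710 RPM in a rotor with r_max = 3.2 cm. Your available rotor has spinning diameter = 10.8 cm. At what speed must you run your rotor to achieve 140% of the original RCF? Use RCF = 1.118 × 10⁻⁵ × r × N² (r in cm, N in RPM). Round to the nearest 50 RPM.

RCF_original = 1.118 × 10⁻⁵ × 3.2 × (70710)² = 1.118 × 10⁻⁵ × 3.2 × 4,999,904,100 ≈ 178,876.6 × g
Target RCF = 1.4 × 178,876.6 ≈ 250,427.2 × g
Your rotor: r = 10.8 / 2 = 5.4 cm
250,427.2 = 1.118 × 10⁻⁵ × 5.4 × N²
N² = 250,427.2 / (6.0372 × 10⁻⁵) = 4,148,068,641
N ≈ √4,148,068,641 ≈ 64,405.5

≈ 64400 RPM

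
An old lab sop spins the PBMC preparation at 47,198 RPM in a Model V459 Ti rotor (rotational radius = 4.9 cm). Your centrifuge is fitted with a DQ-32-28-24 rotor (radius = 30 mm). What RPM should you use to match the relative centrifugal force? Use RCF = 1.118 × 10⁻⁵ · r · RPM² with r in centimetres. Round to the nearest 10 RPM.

RCF = 1.118 × 10⁻⁵ × r × N²
RCF_original = 1.118 × 10⁻⁵ × 4.9 × (47198)² = 1.118 × 10⁻⁵ × 4.9 × 2,227,651,204 ≈ 122,035.2 × g
Your rotor: r = 30 mm = 3.0 cm
122,035.2 = 1.118 × 10⁻⁵ × 3 × N²
N² = 122,035.2 / (3.354 × 10⁻⁵) = 3,638,497,317
N ≈ √3,638,497,317 ≈ 60,320.0

≈ 60320 RPM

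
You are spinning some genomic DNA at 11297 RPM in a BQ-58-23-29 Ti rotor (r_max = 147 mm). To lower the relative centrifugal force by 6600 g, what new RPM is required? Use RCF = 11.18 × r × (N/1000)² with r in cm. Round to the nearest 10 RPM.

N₂ ≈ 9350 RPM

r = 147 mm = 14.7 cm
Current RCF = 11.18 × 14.7 × (11.297)² = 11.18 × 14.7 × 127.622209 ≈ 20,974.2 × g
Target RCF = 20,974.2 − 6,600 = 14,374.2 × g
(N/1000)² = 14,374.2 / 164.346 = 87.46304
N = 1000 × √87.46304 ≈ 9,352.2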